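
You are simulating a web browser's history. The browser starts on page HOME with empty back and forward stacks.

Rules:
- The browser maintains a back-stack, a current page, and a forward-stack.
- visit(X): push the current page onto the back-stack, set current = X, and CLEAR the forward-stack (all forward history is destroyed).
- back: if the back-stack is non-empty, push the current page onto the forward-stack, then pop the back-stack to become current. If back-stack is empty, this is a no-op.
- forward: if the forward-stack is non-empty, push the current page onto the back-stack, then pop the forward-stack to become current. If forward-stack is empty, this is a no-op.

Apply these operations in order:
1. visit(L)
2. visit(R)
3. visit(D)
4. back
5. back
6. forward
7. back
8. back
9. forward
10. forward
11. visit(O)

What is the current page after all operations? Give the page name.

Answer: O

Derivation:
After 1 (visit(L)): cur=L back=1 fwd=0
After 2 (visit(R)): cur=R back=2 fwd=0
After 3 (visit(D)): cur=D back=3 fwd=0
After 4 (back): cur=R back=2 fwd=1
After 5 (back): cur=L back=1 fwd=2
After 6 (forward): cur=R back=2 fwd=1
After 7 (back): cur=L back=1 fwd=2
After 8 (back): cur=HOME back=0 fwd=3
After 9 (forward): cur=L back=1 fwd=2
After 10 (forward): cur=R back=2 fwd=1
After 11 (visit(O)): cur=O back=3 fwd=0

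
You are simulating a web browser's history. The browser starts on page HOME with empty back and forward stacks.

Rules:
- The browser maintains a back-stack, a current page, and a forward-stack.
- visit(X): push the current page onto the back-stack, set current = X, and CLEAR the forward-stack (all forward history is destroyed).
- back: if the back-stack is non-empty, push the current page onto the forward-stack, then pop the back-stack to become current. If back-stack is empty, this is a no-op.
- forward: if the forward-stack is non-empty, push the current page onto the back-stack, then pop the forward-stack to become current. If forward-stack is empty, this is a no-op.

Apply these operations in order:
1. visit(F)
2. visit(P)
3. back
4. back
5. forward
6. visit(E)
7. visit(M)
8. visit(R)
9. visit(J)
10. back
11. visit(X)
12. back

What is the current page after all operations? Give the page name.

Answer: R

Derivation:
After 1 (visit(F)): cur=F back=1 fwd=0
After 2 (visit(P)): cur=P back=2 fwd=0
After 3 (back): cur=F back=1 fwd=1
After 4 (back): cur=HOME back=0 fwd=2
After 5 (forward): cur=F back=1 fwd=1
After 6 (visit(E)): cur=E back=2 fwd=0
After 7 (visit(M)): cur=M back=3 fwd=0
After 8 (visit(R)): cur=R back=4 fwd=0
After 9 (visit(J)): cur=J back=5 fwd=0
After 10 (back): cur=R back=4 fwd=1
After 11 (visit(X)): cur=X back=5 fwd=0
After 12 (back): cur=R back=4 fwd=1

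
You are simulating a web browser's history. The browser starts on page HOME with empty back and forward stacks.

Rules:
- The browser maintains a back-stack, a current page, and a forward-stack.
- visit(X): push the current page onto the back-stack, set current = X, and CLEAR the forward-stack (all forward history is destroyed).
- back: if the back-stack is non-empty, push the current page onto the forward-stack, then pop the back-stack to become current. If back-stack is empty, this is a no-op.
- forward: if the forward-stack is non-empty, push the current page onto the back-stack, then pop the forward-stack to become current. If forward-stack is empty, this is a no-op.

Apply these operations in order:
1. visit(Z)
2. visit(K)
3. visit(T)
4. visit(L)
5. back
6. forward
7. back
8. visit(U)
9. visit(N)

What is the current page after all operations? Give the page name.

After 1 (visit(Z)): cur=Z back=1 fwd=0
After 2 (visit(K)): cur=K back=2 fwd=0
After 3 (visit(T)): cur=T back=3 fwd=0
After 4 (visit(L)): cur=L back=4 fwd=0
After 5 (back): cur=T back=3 fwd=1
After 6 (forward): cur=L back=4 fwd=0
After 7 (back): cur=T back=3 fwd=1
After 8 (visit(U)): cur=U back=4 fwd=0
After 9 (visit(N)): cur=N back=5 fwd=0

Answer: N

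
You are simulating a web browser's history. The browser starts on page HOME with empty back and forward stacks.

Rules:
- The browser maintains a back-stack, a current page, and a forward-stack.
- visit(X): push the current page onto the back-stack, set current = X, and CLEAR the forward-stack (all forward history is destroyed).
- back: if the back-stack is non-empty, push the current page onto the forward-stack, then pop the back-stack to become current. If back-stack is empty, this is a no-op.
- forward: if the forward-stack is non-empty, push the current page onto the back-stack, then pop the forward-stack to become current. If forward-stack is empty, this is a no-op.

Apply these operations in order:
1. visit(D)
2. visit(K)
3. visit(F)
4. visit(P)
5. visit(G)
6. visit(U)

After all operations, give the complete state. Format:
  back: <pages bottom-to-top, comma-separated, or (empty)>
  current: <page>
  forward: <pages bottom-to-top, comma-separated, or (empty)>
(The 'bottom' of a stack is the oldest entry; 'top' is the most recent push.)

Answer: back: HOME,D,K,F,P,G
current: U
forward: (empty)

Derivation:
After 1 (visit(D)): cur=D back=1 fwd=0
After 2 (visit(K)): cur=K back=2 fwd=0
After 3 (visit(F)): cur=F back=3 fwd=0
After 4 (visit(P)): cur=P back=4 fwd=0
After 5 (visit(G)): cur=G back=5 fwd=0
After 6 (visit(U)): cur=U back=6 fwd=0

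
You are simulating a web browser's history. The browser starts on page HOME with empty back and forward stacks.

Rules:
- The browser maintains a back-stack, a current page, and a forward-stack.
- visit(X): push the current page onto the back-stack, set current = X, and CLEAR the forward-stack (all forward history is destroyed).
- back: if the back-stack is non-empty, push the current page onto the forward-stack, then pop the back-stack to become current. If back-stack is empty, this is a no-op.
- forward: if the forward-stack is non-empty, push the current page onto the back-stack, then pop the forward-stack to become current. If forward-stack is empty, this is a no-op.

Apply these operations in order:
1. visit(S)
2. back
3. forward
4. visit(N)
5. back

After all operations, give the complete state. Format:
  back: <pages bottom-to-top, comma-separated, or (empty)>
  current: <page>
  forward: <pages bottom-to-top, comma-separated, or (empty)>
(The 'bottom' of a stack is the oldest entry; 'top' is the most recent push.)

Answer: back: HOME
current: S
forward: N

Derivation:
After 1 (visit(S)): cur=S back=1 fwd=0
After 2 (back): cur=HOME back=0 fwd=1
After 3 (forward): cur=S back=1 fwd=0
After 4 (visit(N)): cur=N back=2 fwd=0
After 5 (back): cur=S back=1 fwd=1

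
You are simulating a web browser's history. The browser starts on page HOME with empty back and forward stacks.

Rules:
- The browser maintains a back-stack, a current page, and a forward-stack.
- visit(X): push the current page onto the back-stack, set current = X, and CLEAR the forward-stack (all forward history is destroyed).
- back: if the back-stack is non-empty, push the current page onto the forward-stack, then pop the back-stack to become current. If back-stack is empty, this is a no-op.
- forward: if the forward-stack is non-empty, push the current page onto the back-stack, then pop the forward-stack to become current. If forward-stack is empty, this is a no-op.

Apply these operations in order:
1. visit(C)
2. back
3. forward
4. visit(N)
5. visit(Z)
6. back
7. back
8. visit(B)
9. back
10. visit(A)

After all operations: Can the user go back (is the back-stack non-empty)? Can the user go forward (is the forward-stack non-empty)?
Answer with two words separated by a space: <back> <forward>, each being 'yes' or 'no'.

After 1 (visit(C)): cur=C back=1 fwd=0
After 2 (back): cur=HOME back=0 fwd=1
After 3 (forward): cur=C back=1 fwd=0
After 4 (visit(N)): cur=N back=2 fwd=0
After 5 (visit(Z)): cur=Z back=3 fwd=0
After 6 (back): cur=N back=2 fwd=1
After 7 (back): cur=C back=1 fwd=2
After 8 (visit(B)): cur=B back=2 fwd=0
After 9 (back): cur=C back=1 fwd=1
After 10 (visit(A)): cur=A back=2 fwd=0

Answer: yes no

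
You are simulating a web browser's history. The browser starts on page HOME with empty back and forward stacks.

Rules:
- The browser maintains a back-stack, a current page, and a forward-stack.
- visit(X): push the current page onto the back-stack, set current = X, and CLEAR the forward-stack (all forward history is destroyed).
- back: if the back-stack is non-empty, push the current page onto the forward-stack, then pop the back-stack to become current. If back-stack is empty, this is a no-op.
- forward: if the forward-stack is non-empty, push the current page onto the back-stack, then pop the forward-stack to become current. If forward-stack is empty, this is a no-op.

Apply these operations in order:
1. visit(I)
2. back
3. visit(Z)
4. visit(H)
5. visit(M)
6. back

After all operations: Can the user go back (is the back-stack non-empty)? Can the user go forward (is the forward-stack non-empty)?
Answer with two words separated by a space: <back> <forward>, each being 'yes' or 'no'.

After 1 (visit(I)): cur=I back=1 fwd=0
After 2 (back): cur=HOME back=0 fwd=1
After 3 (visit(Z)): cur=Z back=1 fwd=0
After 4 (visit(H)): cur=H back=2 fwd=0
After 5 (visit(M)): cur=M back=3 fwd=0
After 6 (back): cur=H back=2 fwd=1

Answer: yes yes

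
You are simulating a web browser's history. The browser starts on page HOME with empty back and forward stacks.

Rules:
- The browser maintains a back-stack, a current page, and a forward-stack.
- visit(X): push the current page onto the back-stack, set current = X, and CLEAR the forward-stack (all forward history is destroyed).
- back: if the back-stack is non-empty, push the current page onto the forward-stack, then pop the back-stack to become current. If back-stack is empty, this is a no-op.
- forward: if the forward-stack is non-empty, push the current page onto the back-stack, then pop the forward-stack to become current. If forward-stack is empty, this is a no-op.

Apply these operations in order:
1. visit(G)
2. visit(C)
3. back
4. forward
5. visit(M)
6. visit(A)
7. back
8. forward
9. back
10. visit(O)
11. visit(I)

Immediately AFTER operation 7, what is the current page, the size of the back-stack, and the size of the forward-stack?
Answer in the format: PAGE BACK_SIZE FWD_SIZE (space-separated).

After 1 (visit(G)): cur=G back=1 fwd=0
After 2 (visit(C)): cur=C back=2 fwd=0
After 3 (back): cur=G back=1 fwd=1
After 4 (forward): cur=C back=2 fwd=0
After 5 (visit(M)): cur=M back=3 fwd=0
After 6 (visit(A)): cur=A back=4 fwd=0
After 7 (back): cur=M back=3 fwd=1

M 3 1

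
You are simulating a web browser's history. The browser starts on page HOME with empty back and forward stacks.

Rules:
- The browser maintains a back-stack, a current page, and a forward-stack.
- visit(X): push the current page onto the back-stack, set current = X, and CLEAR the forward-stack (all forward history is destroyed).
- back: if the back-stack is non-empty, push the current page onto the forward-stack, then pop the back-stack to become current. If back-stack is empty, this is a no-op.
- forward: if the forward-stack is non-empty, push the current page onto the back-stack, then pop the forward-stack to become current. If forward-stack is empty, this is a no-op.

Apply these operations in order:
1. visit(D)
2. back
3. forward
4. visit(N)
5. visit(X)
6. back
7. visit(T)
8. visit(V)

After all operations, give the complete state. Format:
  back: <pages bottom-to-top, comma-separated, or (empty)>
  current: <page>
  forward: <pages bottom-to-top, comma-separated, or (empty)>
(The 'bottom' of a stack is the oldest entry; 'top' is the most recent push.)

Answer: back: HOME,D,N,T
current: V
forward: (empty)

Derivation:
After 1 (visit(D)): cur=D back=1 fwd=0
After 2 (back): cur=HOME back=0 fwd=1
After 3 (forward): cur=D back=1 fwd=0
After 4 (visit(N)): cur=N back=2 fwd=0
After 5 (visit(X)): cur=X back=3 fwd=0
After 6 (back): cur=N back=2 fwd=1
After 7 (visit(T)): cur=T back=3 fwd=0
After 8 (visit(V)): cur=V back=4 fwd=0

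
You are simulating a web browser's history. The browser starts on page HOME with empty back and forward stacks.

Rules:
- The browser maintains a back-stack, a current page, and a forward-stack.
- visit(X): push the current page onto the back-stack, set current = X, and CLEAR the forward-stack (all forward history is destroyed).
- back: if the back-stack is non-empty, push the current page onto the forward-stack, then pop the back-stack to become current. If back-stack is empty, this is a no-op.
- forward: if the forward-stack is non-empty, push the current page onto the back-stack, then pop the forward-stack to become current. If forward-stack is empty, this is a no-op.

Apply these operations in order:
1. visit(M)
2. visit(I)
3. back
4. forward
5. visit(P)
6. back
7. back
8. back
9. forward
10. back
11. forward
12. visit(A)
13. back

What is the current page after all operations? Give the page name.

Answer: M

Derivation:
After 1 (visit(M)): cur=M back=1 fwd=0
After 2 (visit(I)): cur=I back=2 fwd=0
After 3 (back): cur=M back=1 fwd=1
After 4 (forward): cur=I back=2 fwd=0
After 5 (visit(P)): cur=P back=3 fwd=0
After 6 (back): cur=I back=2 fwd=1
After 7 (back): cur=M back=1 fwd=2
After 8 (back): cur=HOME back=0 fwd=3
After 9 (forward): cur=M back=1 fwd=2
After 10 (back): cur=HOME back=0 fwd=3
After 11 (forward): cur=M back=1 fwd=2
After 12 (visit(A)): cur=A back=2 fwd=0
After 13 (back): cur=M back=1 fwd=1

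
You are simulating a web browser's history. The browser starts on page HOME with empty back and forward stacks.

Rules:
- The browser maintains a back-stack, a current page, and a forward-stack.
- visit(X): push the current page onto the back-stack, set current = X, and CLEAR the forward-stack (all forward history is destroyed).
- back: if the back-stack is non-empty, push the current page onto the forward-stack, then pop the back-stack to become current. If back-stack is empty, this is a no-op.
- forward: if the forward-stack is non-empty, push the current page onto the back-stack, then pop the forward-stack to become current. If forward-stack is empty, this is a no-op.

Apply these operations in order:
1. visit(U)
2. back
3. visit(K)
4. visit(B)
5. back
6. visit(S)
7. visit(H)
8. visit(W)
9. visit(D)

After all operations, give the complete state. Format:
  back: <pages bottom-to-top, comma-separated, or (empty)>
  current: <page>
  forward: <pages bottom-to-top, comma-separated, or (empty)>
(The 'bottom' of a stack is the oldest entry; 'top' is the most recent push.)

Answer: back: HOME,K,S,H,W
current: D
forward: (empty)

Derivation:
After 1 (visit(U)): cur=U back=1 fwd=0
After 2 (back): cur=HOME back=0 fwd=1
After 3 (visit(K)): cur=K back=1 fwd=0
After 4 (visit(B)): cur=B back=2 fwd=0
After 5 (back): cur=K back=1 fwd=1
After 6 (visit(S)): cur=S back=2 fwd=0
After 7 (visit(H)): cur=H back=3 fwd=0
After 8 (visit(W)): cur=W back=4 fwd=0
After 9 (visit(D)): cur=D back=5 fwd=0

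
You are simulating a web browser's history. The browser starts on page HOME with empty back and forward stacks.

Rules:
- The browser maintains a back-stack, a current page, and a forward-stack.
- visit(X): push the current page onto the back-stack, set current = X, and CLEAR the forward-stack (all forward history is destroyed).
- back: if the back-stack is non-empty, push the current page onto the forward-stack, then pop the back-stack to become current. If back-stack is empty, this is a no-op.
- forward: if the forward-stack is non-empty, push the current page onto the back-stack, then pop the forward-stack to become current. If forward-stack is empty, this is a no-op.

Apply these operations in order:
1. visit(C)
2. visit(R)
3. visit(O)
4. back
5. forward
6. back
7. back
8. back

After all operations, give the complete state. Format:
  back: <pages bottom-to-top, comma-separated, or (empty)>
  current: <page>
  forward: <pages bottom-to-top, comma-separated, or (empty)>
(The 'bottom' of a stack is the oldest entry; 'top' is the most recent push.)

Answer: back: (empty)
current: HOME
forward: O,R,C

Derivation:
After 1 (visit(C)): cur=C back=1 fwd=0
After 2 (visit(R)): cur=R back=2 fwd=0
After 3 (visit(O)): cur=O back=3 fwd=0
After 4 (back): cur=R back=2 fwd=1
After 5 (forward): cur=O back=3 fwd=0
After 6 (back): cur=R back=2 fwd=1
After 7 (back): cur=C back=1 fwd=2
After 8 (back): cur=HOME back=0 fwd=3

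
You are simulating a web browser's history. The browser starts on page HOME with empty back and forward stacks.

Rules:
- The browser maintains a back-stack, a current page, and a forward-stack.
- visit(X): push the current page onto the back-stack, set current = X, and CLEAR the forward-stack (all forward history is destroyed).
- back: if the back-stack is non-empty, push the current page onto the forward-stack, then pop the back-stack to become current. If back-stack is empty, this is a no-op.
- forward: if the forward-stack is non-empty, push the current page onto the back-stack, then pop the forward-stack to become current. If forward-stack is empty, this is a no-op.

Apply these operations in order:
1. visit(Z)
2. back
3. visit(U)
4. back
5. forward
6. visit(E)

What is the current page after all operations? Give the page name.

Answer: E

Derivation:
After 1 (visit(Z)): cur=Z back=1 fwd=0
After 2 (back): cur=HOME back=0 fwd=1
After 3 (visit(U)): cur=U back=1 fwd=0
After 4 (back): cur=HOME back=0 fwd=1
After 5 (forward): cur=U back=1 fwd=0
After 6 (visit(E)): cur=E back=2 fwd=0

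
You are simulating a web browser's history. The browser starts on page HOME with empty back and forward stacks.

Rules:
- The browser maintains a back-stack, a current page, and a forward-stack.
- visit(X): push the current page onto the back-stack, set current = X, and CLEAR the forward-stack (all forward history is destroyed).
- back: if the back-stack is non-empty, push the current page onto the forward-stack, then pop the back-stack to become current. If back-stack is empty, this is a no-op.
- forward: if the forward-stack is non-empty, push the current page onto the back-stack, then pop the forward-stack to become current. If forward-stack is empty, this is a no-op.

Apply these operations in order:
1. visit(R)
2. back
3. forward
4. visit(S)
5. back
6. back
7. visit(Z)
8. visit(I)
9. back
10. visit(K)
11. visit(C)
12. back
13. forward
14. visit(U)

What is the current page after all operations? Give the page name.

After 1 (visit(R)): cur=R back=1 fwd=0
After 2 (back): cur=HOME back=0 fwd=1
After 3 (forward): cur=R back=1 fwd=0
After 4 (visit(S)): cur=S back=2 fwd=0
After 5 (back): cur=R back=1 fwd=1
After 6 (back): cur=HOME back=0 fwd=2
After 7 (visit(Z)): cur=Z back=1 fwd=0
After 8 (visit(I)): cur=I back=2 fwd=0
After 9 (back): cur=Z back=1 fwd=1
After 10 (visit(K)): cur=K back=2 fwd=0
After 11 (visit(C)): cur=C back=3 fwd=0
After 12 (back): cur=K back=2 fwd=1
After 13 (forward): cur=C back=3 fwd=0
After 14 (visit(U)): cur=U back=4 fwd=0

Answer: U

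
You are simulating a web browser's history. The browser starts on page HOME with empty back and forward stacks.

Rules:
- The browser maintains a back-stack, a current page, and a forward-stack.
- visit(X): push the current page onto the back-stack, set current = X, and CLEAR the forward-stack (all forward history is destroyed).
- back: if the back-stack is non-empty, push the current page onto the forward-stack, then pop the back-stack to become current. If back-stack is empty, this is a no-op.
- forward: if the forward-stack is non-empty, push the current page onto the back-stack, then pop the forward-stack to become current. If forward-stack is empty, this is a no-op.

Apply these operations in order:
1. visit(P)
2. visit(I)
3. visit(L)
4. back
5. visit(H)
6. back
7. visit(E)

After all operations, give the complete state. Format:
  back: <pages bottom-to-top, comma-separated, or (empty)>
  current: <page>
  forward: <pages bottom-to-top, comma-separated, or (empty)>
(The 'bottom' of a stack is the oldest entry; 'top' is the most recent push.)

Answer: back: HOME,P,I
current: E
forward: (empty)

Derivation:
After 1 (visit(P)): cur=P back=1 fwd=0
After 2 (visit(I)): cur=I back=2 fwd=0
After 3 (visit(L)): cur=L back=3 fwd=0
After 4 (back): cur=I back=2 fwd=1
After 5 (visit(H)): cur=H back=3 fwd=0
After 6 (back): cur=I back=2 fwd=1
After 7 (visit(E)): cur=E back=3 fwd=0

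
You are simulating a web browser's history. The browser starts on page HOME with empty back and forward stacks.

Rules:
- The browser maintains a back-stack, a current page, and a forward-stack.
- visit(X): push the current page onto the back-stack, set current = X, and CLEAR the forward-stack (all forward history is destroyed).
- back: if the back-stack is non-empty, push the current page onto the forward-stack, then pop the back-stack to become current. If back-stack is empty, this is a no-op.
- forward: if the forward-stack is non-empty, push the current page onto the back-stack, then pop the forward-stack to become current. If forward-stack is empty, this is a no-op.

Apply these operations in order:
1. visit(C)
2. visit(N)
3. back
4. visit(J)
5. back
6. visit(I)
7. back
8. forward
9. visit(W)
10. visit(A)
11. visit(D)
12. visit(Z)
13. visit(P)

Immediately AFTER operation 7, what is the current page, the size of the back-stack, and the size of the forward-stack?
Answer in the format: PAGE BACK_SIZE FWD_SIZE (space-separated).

After 1 (visit(C)): cur=C back=1 fwd=0
After 2 (visit(N)): cur=N back=2 fwd=0
After 3 (back): cur=C back=1 fwd=1
After 4 (visit(J)): cur=J back=2 fwd=0
After 5 (back): cur=C back=1 fwd=1
After 6 (visit(I)): cur=I back=2 fwd=0
After 7 (back): cur=C back=1 fwd=1

C 1 1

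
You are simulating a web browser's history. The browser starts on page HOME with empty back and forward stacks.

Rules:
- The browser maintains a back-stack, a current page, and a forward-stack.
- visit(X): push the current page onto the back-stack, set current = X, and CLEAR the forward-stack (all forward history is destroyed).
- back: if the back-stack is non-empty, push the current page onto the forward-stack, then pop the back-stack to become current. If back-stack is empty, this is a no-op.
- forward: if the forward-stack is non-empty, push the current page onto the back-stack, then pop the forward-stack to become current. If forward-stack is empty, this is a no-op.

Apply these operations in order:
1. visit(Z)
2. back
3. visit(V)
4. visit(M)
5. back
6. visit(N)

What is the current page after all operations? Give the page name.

Answer: N

Derivation:
After 1 (visit(Z)): cur=Z back=1 fwd=0
After 2 (back): cur=HOME back=0 fwd=1
After 3 (visit(V)): cur=V back=1 fwd=0
After 4 (visit(M)): cur=M back=2 fwd=0
After 5 (back): cur=V back=1 fwd=1
After 6 (visit(N)): cur=N back=2 fwd=0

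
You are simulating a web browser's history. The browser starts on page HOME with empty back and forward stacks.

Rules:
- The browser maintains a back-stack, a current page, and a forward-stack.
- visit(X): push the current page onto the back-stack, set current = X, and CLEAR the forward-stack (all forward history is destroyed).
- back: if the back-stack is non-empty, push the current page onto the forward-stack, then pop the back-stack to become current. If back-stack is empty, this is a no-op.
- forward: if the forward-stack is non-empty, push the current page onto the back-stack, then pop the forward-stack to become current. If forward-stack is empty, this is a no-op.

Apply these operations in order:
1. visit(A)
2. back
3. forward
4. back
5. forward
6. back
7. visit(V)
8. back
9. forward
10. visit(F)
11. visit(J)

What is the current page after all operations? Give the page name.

Answer: J

Derivation:
After 1 (visit(A)): cur=A back=1 fwd=0
After 2 (back): cur=HOME back=0 fwd=1
After 3 (forward): cur=A back=1 fwd=0
After 4 (back): cur=HOME back=0 fwd=1
After 5 (forward): cur=A back=1 fwd=0
After 6 (back): cur=HOME back=0 fwd=1
After 7 (visit(V)): cur=V back=1 fwd=0
After 8 (back): cur=HOME back=0 fwd=1
After 9 (forward): cur=V back=1 fwd=0
After 10 (visit(F)): cur=F back=2 fwd=0
After 11 (visit(J)): cur=J back=3 fwd=0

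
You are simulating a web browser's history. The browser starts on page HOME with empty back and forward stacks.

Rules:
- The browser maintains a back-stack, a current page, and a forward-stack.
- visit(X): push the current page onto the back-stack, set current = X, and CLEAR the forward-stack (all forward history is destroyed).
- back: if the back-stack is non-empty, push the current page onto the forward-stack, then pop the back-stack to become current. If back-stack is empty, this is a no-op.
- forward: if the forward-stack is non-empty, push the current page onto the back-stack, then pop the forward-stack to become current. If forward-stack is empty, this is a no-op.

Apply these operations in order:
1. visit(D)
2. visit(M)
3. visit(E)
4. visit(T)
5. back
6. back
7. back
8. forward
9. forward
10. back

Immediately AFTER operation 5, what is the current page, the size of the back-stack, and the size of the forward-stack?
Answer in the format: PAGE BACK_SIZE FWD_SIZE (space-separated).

After 1 (visit(D)): cur=D back=1 fwd=0
After 2 (visit(M)): cur=M back=2 fwd=0
After 3 (visit(E)): cur=E back=3 fwd=0
After 4 (visit(T)): cur=T back=4 fwd=0
After 5 (back): cur=E back=3 fwd=1

E 3 1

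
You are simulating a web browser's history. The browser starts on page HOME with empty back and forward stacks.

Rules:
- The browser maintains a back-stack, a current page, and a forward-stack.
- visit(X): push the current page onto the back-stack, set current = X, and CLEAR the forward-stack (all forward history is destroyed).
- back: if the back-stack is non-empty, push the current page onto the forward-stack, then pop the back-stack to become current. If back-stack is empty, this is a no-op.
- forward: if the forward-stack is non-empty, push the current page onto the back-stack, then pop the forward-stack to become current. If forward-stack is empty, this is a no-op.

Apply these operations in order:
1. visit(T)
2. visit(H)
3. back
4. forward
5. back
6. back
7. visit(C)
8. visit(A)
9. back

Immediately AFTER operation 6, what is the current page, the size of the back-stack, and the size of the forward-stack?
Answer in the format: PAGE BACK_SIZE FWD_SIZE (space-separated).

After 1 (visit(T)): cur=T back=1 fwd=0
After 2 (visit(H)): cur=H back=2 fwd=0
After 3 (back): cur=T back=1 fwd=1
After 4 (forward): cur=H back=2 fwd=0
After 5 (back): cur=T back=1 fwd=1
After 6 (back): cur=HOME back=0 fwd=2

HOME 0 2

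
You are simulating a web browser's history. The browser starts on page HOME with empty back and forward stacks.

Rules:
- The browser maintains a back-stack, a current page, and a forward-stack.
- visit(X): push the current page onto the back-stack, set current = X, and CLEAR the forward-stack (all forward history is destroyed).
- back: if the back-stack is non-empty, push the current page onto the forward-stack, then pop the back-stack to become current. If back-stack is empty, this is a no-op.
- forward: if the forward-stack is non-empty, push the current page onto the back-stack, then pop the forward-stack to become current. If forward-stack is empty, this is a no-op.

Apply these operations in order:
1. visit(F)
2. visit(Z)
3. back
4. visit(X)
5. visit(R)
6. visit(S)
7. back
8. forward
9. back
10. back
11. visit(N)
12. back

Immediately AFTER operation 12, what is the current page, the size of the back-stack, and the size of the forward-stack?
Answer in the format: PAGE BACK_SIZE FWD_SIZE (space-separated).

After 1 (visit(F)): cur=F back=1 fwd=0
After 2 (visit(Z)): cur=Z back=2 fwd=0
After 3 (back): cur=F back=1 fwd=1
After 4 (visit(X)): cur=X back=2 fwd=0
After 5 (visit(R)): cur=R back=3 fwd=0
After 6 (visit(S)): cur=S back=4 fwd=0
After 7 (back): cur=R back=3 fwd=1
After 8 (forward): cur=S back=4 fwd=0
After 9 (back): cur=R back=3 fwd=1
After 10 (back): cur=X back=2 fwd=2
After 11 (visit(N)): cur=N back=3 fwd=0
After 12 (back): cur=X back=2 fwd=1

X 2 1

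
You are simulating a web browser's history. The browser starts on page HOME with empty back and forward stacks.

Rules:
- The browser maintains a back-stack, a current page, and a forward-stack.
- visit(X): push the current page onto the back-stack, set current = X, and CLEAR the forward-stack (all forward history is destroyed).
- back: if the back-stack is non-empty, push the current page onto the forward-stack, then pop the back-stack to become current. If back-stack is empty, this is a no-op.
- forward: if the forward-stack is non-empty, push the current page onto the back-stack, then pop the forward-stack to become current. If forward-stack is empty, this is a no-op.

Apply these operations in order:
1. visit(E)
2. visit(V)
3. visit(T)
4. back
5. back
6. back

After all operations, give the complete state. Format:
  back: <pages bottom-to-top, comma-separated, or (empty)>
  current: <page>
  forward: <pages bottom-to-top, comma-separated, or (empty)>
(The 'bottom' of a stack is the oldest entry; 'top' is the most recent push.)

After 1 (visit(E)): cur=E back=1 fwd=0
After 2 (visit(V)): cur=V back=2 fwd=0
After 3 (visit(T)): cur=T back=3 fwd=0
After 4 (back): cur=V back=2 fwd=1
After 5 (back): cur=E back=1 fwd=2
After 6 (back): cur=HOME back=0 fwd=3

Answer: back: (empty)
current: HOME
forward: T,V,E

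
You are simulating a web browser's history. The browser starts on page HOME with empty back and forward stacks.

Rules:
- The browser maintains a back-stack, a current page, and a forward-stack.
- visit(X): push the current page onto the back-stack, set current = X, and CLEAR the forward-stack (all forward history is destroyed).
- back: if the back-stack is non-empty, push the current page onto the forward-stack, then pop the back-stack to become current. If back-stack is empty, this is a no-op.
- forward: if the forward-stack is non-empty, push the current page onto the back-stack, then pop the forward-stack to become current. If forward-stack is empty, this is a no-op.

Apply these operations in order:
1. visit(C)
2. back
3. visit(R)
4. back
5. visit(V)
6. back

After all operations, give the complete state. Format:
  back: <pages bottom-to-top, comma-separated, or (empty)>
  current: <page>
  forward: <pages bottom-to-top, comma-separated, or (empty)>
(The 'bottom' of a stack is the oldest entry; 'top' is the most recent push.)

Answer: back: (empty)
current: HOME
forward: V

Derivation:
After 1 (visit(C)): cur=C back=1 fwd=0
After 2 (back): cur=HOME back=0 fwd=1
After 3 (visit(R)): cur=R back=1 fwd=0
After 4 (back): cur=HOME back=0 fwd=1
After 5 (visit(V)): cur=V back=1 fwd=0
After 6 (back): cur=HOME back=0 fwd=1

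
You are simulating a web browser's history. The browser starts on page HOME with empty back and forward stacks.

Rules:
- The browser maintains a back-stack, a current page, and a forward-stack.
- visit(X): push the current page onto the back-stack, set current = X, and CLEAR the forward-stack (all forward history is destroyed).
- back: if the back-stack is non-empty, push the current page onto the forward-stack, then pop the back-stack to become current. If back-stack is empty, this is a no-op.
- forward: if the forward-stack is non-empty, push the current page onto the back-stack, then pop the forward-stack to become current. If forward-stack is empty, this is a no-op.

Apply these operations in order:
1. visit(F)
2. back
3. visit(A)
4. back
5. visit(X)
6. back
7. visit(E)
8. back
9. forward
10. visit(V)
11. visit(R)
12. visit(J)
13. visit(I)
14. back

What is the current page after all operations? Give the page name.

Answer: J

Derivation:
After 1 (visit(F)): cur=F back=1 fwd=0
After 2 (back): cur=HOME back=0 fwd=1
After 3 (visit(A)): cur=A back=1 fwd=0
After 4 (back): cur=HOME back=0 fwd=1
After 5 (visit(X)): cur=X back=1 fwd=0
After 6 (back): cur=HOME back=0 fwd=1
After 7 (visit(E)): cur=E back=1 fwd=0
After 8 (back): cur=HOME back=0 fwd=1
After 9 (forward): cur=E back=1 fwd=0
After 10 (visit(V)): cur=V back=2 fwd=0
After 11 (visit(R)): cur=R back=3 fwd=0
After 12 (visit(J)): cur=J back=4 fwd=0
After 13 (visit(I)): cur=I back=5 fwd=0
After 14 (back): cur=J back=4 fwd=1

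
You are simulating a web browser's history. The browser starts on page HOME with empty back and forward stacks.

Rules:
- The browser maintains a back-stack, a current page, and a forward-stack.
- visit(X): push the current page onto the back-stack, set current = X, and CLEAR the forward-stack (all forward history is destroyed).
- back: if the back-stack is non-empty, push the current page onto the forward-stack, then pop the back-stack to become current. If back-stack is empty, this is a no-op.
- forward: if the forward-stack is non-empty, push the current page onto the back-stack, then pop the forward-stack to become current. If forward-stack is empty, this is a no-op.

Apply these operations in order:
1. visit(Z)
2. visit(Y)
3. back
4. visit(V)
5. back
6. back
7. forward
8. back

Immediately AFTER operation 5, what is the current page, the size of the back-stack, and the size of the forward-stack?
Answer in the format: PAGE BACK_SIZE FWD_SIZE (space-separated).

After 1 (visit(Z)): cur=Z back=1 fwd=0
After 2 (visit(Y)): cur=Y back=2 fwd=0
After 3 (back): cur=Z back=1 fwd=1
After 4 (visit(V)): cur=V back=2 fwd=0
After 5 (back): cur=Z back=1 fwd=1

Z 1 1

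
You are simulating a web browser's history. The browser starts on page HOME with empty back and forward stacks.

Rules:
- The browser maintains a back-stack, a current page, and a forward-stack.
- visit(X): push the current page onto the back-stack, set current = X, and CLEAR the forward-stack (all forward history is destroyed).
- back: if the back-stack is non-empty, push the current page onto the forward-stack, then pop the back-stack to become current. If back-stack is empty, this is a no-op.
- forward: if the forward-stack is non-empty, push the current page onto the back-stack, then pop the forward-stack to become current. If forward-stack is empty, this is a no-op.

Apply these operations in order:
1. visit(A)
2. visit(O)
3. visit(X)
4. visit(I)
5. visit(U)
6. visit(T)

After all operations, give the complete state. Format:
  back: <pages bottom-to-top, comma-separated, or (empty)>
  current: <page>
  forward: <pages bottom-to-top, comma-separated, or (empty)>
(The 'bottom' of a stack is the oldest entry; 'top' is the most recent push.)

Answer: back: HOME,A,O,X,I,U
current: T
forward: (empty)

Derivation:
After 1 (visit(A)): cur=A back=1 fwd=0
After 2 (visit(O)): cur=O back=2 fwd=0
After 3 (visit(X)): cur=X back=3 fwd=0
After 4 (visit(I)): cur=I back=4 fwd=0
After 5 (visit(U)): cur=U back=5 fwd=0
After 6 (visit(T)): cur=T back=6 fwd=0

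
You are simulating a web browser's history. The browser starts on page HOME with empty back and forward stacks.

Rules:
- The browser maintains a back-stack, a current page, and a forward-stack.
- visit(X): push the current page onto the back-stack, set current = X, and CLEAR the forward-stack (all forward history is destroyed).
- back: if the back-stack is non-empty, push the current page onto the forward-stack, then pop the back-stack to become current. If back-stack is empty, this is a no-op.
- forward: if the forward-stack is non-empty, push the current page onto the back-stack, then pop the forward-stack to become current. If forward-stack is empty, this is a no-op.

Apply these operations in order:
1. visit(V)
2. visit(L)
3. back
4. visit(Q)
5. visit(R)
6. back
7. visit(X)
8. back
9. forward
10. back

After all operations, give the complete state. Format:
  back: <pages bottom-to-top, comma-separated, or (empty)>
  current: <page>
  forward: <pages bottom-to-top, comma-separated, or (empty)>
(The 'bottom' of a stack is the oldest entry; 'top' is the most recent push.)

Answer: back: HOME,V
current: Q
forward: X

Derivation:
After 1 (visit(V)): cur=V back=1 fwd=0
After 2 (visit(L)): cur=L back=2 fwd=0
After 3 (back): cur=V back=1 fwd=1
After 4 (visit(Q)): cur=Q back=2 fwd=0
After 5 (visit(R)): cur=R back=3 fwd=0
After 6 (back): cur=Q back=2 fwd=1
After 7 (visit(X)): cur=X back=3 fwd=0
After 8 (back): cur=Q back=2 fwd=1
After 9 (forward): cur=X back=3 fwd=0
After 10 (back): cur=Q back=2 fwd=1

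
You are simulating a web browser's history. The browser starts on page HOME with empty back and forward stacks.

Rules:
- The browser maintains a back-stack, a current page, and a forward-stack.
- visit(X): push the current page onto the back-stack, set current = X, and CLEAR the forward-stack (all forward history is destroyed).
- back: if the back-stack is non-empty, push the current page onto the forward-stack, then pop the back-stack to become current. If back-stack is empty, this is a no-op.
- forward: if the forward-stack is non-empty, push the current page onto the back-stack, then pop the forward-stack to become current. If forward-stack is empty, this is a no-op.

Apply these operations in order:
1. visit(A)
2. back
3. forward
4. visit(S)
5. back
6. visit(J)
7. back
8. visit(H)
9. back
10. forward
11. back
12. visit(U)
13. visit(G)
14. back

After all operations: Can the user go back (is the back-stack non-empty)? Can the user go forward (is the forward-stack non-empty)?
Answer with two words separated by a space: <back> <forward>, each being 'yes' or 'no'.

After 1 (visit(A)): cur=A back=1 fwd=0
After 2 (back): cur=HOME back=0 fwd=1
After 3 (forward): cur=A back=1 fwd=0
After 4 (visit(S)): cur=S back=2 fwd=0
After 5 (back): cur=A back=1 fwd=1
After 6 (visit(J)): cur=J back=2 fwd=0
After 7 (back): cur=A back=1 fwd=1
After 8 (visit(H)): cur=H back=2 fwd=0
After 9 (back): cur=A back=1 fwd=1
After 10 (forward): cur=H back=2 fwd=0
After 11 (back): cur=A back=1 fwd=1
After 12 (visit(U)): cur=U back=2 fwd=0
After 13 (visit(G)): cur=G back=3 fwd=0
After 14 (back): cur=U back=2 fwd=1

Answer: yes yes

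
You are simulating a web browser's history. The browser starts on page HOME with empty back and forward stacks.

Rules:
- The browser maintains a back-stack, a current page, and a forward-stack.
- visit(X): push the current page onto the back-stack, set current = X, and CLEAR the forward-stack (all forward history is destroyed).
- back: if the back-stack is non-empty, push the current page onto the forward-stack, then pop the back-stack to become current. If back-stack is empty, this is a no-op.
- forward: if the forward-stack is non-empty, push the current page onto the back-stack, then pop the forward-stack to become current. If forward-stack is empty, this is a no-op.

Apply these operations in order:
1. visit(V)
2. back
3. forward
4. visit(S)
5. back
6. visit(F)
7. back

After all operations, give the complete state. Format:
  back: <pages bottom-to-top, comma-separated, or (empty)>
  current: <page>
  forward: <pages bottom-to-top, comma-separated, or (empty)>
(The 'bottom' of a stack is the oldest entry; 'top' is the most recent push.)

After 1 (visit(V)): cur=V back=1 fwd=0
After 2 (back): cur=HOME back=0 fwd=1
After 3 (forward): cur=V back=1 fwd=0
After 4 (visit(S)): cur=S back=2 fwd=0
After 5 (back): cur=V back=1 fwd=1
After 6 (visit(F)): cur=F back=2 fwd=0
After 7 (back): cur=V back=1 fwd=1

Answer: back: HOME
current: V
forward: F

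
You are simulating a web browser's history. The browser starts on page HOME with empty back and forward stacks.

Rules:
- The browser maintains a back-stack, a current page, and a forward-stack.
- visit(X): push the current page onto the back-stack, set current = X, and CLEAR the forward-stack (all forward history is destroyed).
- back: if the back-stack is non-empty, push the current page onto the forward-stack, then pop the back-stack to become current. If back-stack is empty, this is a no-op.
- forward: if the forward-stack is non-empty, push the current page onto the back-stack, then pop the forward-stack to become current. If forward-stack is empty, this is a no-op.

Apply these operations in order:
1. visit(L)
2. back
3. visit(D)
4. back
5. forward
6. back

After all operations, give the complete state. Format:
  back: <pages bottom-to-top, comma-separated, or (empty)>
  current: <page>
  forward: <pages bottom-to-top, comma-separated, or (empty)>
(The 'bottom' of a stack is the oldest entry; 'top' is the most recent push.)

After 1 (visit(L)): cur=L back=1 fwd=0
After 2 (back): cur=HOME back=0 fwd=1
After 3 (visit(D)): cur=D back=1 fwd=0
After 4 (back): cur=HOME back=0 fwd=1
After 5 (forward): cur=D back=1 fwd=0
After 6 (back): cur=HOME back=0 fwd=1

Answer: back: (empty)
current: HOME
forward: D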